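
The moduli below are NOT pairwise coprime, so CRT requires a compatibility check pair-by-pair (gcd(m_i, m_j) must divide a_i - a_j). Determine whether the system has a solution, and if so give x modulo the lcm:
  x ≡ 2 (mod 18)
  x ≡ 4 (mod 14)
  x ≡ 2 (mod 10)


Moduli 18, 14, 10 are not pairwise coprime, so CRT works modulo lcm(m_i) when all pairwise compatibility conditions hold.
Pairwise compatibility: gcd(m_i, m_j) must divide a_i - a_j for every pair.
Merge one congruence at a time:
  Start: x ≡ 2 (mod 18).
  Combine with x ≡ 4 (mod 14): gcd(18, 14) = 2; 4 - 2 = 2, which IS divisible by 2, so compatible.
    Write x = 2 + 18·t and substitute into x ≡ 4 (mod 14): 18·t ≡ 4 − 2 = 2 (mod 14).
    Divide the congruence (and modulus) by g = 2: 9·t ≡ 1 (mod 7).
    Reduce coefficients mod 7: 2·t ≡ 1 (mod 7).
    The inverse of 2 mod 7 is 4 (since 2·4 = 8 = 1·7 + 1), so t ≡ 4·1 = 4 ≡ 4 (mod 7).
    Then x = 2 + 18·4 = 74, valid modulo lcm(18, 14) = 126: x ≡ 74 (mod 126).
  Combine with x ≡ 2 (mod 10): gcd(126, 10) = 2; 2 - 74 = -72, which IS divisible by 2, so compatible.
    Write x = 74 + 126·t and substitute into x ≡ 2 (mod 10): 126·t ≡ 2 − 74 = -72 (mod 10).
    Divide the congruence (and modulus) by g = 2: 63·t ≡ -36 (mod 5).
    Reduce coefficients mod 5: 3·t ≡ 4 (mod 5).
    The inverse of 3 mod 5 is 2 (since 3·2 = 6 = 1·5 + 1), so t ≡ 2·4 = 8 ≡ 3 (mod 5).
    Then x = 74 + 126·3 = 452, valid modulo lcm(126, 10) = 630: x ≡ 452 (mod 630).
Verify: 452 mod 18 = 2, 452 mod 14 = 4, 452 mod 10 = 2.

x ≡ 452 (mod 630).


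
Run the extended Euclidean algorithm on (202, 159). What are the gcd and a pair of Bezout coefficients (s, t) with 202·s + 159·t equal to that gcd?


Euclidean algorithm on (202, 159) — divide until remainder is 0:
  202 = 1 · 159 + 43
  159 = 3 · 43 + 30
  43 = 1 · 30 + 13
  30 = 2 · 13 + 4
  13 = 3 · 4 + 1
  4 = 4 · 1 + 0
gcd(202, 159) = 1.
Track Bezout coefficients alongside the remainders: start with r₀ = 202 = a·1 + b·0 (s = 1, t = 0) and r₁ = 159 = a·0 + b·1 (s = 0, t = 1); each new remainder r_{k+1} = r_{k-1} − q_k·r_k inherits s_{k+1} = s_{k-1} − q_k·s_k, t_{k+1} = t_{k-1} − q_k·t_k, so r_k = a·s_k + b·t_k at every step:
  q = 1: r = 43, s = 1 − 1·0 = 1, t = 0 − 1·1 = -1  (check: 202·1 + 159·(-1) = 43)
  q = 3: r = 30, s = 0 − 3·1 = -3, t = 1 − 3·(-1) = 4  (check: 202·(-3) + 159·4 = 30)
  q = 1: r = 13, s = 1 − 1·(-3) = 4, t = -1 − 1·4 = -5  (check: 202·4 + 159·(-5) = 13)
  q = 2: r = 4, s = -3 − 2·4 = -11, t = 4 − 2·(-5) = 14  (check: 202·(-11) + 159·14 = 4)
  q = 3: r = 1, s = 4 − 3·(-11) = 37, t = -5 − 3·14 = -47  (check: 202·37 + 159·(-47) = 1)
The row with r = 1 (the gcd) gives the Bezout coefficients s = 37, t = -47.
Result: 202 · (37) + 159 · (-47) = 1.

gcd(202, 159) = 1; s = 37, t = -47 (check: 202·37 + 159·(-47) = 1).


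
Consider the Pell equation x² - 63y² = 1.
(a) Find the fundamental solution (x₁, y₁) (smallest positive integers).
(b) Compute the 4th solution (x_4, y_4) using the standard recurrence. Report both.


Step 1: Find the fundamental solution (x₁, y₁) of x² - 63y² = 1.
  Expand √63 as a continued fraction. a₀ = ⌊√63⌋ = 7; iterate m_{k+1} = d_k·a_k − m_k, d_{k+1} = (63 − m_{k+1}²)/d_k, a_{k+1} = ⌊(a₀ + m_{k+1})/d_{k+1}⌋ (starting m₀ = 0, d₀ = 1), with convergents p_k = a_k·p_{k-1} + p_{k-2}, q_k = a_k·q_{k-1} + q_{k-2} (p₋₁ = 1, q₋₁ = 0):
  k = 0: a₀ = 7; p₀/q₀ = 7/1; p₀² − 63·q₀² = 49 − 63 = -14.
  k = 1: m = 7, d = 14, a = ⌊(7 + 7)/14⌋ = 1; p/q = (1·7 + 1)/(1·1 + 0) = 8/1; p² − 63·q² = 64 − 63 = 1.
  The first convergent with p² − 63·q² = 1 gives the fundamental solution (x₁, y₁) = (8, 1).
Step 2: Apply the recurrence (x_{n+1}, y_{n+1}) = (x₁x_n + 63y₁y_n, x₁y_n + y₁x_n) repeatedly.
  From (x_1, y_1) = (8, 1): x_2 = 8·8 + 63·1·1 = 127; y_2 = 8·1 + 1·8 = 16.
  From (x_2, y_2) = (127, 16): x_3 = 8·127 + 63·1·16 = 2024; y_3 = 8·16 + 1·127 = 255.
  From (x_3, y_3) = (2024, 255): x_4 = 8·2024 + 63·1·255 = 32257; y_4 = 8·255 + 1·2024 = 4064.
Step 3: Verify x_4² - 63·y_4² = 1040514049 - 1040514048 = 1 (should be 1). ✓

(x_1, y_1) = (8, 1); (x_4, y_4) = (32257, 4064).


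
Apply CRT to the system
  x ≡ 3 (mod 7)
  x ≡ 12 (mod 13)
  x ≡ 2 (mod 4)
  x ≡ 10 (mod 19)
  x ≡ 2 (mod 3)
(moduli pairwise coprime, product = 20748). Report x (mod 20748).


Product of moduli M = 7 · 13 · 4 · 19 · 3 = 20748.
Merge one congruence at a time:
  Start: x ≡ 3 (mod 7).
  Combine with x ≡ 12 (mod 13); new modulus lcm = 91.
    Write x = 3 + 7·t and substitute into x ≡ 12 (mod 13): 7·t ≡ 12 − 3 = 9 (mod 13).
    The inverse of 7 mod 13 is 2 (since 7·2 = 14 = 1·13 + 1), so t ≡ 2·9 = 18 ≡ 5 (mod 13).
    Then x = 3 + 7·5 = 38, valid modulo lcm(7, 13) = 91: x ≡ 38 (mod 91).
  Combine with x ≡ 2 (mod 4); new modulus lcm = 364.
    Write x = 38 + 91·t and substitute into x ≡ 2 (mod 4): 91·t ≡ 2 − 38 = -36 (mod 4).
    Reduce coefficients mod 4: 3·t ≡ 0 (mod 4).
    The inverse of 3 mod 4 is 3 (since 3·3 = 9 = 2·4 + 1), so t ≡ 3·0 = 0 ≡ 0 (mod 4).
    Then x = 38 + 91·0 = 38, valid modulo lcm(91, 4) = 364: x ≡ 38 (mod 364).
  Combine with x ≡ 10 (mod 19); new modulus lcm = 6916.
    Write x = 38 + 364·t and substitute into x ≡ 10 (mod 19): 364·t ≡ 10 − 38 = -28 (mod 19).
    Reduce coefficients mod 19: 3·t ≡ 10 (mod 19).
    The inverse of 3 mod 19 is 13 (since 3·13 = 39 = 2·19 + 1), so t ≡ 13·10 = 130 ≡ 16 (mod 19).
    Then x = 38 + 364·16 = 5862, valid modulo lcm(364, 19) = 6916: x ≡ 5862 (mod 6916).
  Combine with x ≡ 2 (mod 3); new modulus lcm = 20748.
    Write x = 5862 + 6916·t and substitute into x ≡ 2 (mod 3): 6916·t ≡ 2 − 5862 = -5860 (mod 3).
    Reduce coefficients mod 3: 1·t ≡ 2 (mod 3).
    So t ≡ 2 (mod 3).
    Then x = 5862 + 6916·2 = 19694, valid modulo lcm(6916, 3) = 20748: x ≡ 19694 (mod 20748).
Verify against each original: 19694 mod 7 = 3, 19694 mod 13 = 12, 19694 mod 4 = 2, 19694 mod 19 = 10, 19694 mod 3 = 2.

x ≡ 19694 (mod 20748).


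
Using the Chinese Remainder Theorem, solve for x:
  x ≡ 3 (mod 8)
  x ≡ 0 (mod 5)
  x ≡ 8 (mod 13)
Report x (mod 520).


Moduli 8, 5, 13 are pairwise coprime; by CRT there is a unique solution modulo M = 8 · 5 · 13 = 520.
Solve pairwise, accumulating the modulus:
  Start with x ≡ 3 (mod 8).
  Combine with x ≡ 0 (mod 5): since gcd(8, 5) = 1, we get a unique residue mod 40.
    Write x = 3 + 8·t and substitute into x ≡ 0 (mod 5): 8·t ≡ 0 − 3 = -3 (mod 5).
    Reduce coefficients mod 5: 3·t ≡ 2 (mod 5).
    The inverse of 3 mod 5 is 2 (since 3·2 = 6 = 1·5 + 1), so t ≡ 2·2 = 4 ≡ 4 (mod 5).
    Then x = 3 + 8·4 = 35, valid modulo lcm(8, 5) = 40: x ≡ 35 (mod 40).
  Combine with x ≡ 8 (mod 13): since gcd(40, 13) = 1, we get a unique residue mod 520.
    Write x = 35 + 40·t and substitute into x ≡ 8 (mod 13): 40·t ≡ 8 − 35 = -27 (mod 13).
    Reduce coefficients mod 13: 1·t ≡ 12 (mod 13).
    So t ≡ 12 (mod 13).
    Then x = 35 + 40·12 = 515, valid modulo lcm(40, 13) = 520: x ≡ 515 (mod 520).
Verify: 515 mod 8 = 3 ✓, 515 mod 5 = 0 ✓, 515 mod 13 = 8 ✓.

x ≡ 515 (mod 520).


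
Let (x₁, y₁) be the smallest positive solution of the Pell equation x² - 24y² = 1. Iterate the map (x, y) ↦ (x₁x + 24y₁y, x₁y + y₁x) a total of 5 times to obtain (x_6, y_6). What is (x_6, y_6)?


Step 1: Find the fundamental solution (x₁, y₁) of x² - 24y² = 1.
  Expand √24 as a continued fraction. a₀ = ⌊√24⌋ = 4; iterate m_{k+1} = d_k·a_k − m_k, d_{k+1} = (24 − m_{k+1}²)/d_k, a_{k+1} = ⌊(a₀ + m_{k+1})/d_{k+1}⌋ (starting m₀ = 0, d₀ = 1), with convergents p_k = a_k·p_{k-1} + p_{k-2}, q_k = a_k·q_{k-1} + q_{k-2} (p₋₁ = 1, q₋₁ = 0):
  k = 0: a₀ = 4; p₀/q₀ = 4/1; p₀² − 24·q₀² = 16 − 24 = -8.
  k = 1: m = 4, d = 8, a = ⌊(4 + 4)/8⌋ = 1; p/q = (1·4 + 1)/(1·1 + 0) = 5/1; p² − 24·q² = 25 − 24 = 1.
  The first convergent with p² − 24·q² = 1 gives the fundamental solution (x₁, y₁) = (5, 1).
Step 2: Apply the recurrence (x_{n+1}, y_{n+1}) = (x₁x_n + 24y₁y_n, x₁y_n + y₁x_n) repeatedly.
  From (x_1, y_1) = (5, 1): x_2 = 5·5 + 24·1·1 = 49; y_2 = 5·1 + 1·5 = 10.
  From (x_2, y_2) = (49, 10): x_3 = 5·49 + 24·1·10 = 485; y_3 = 5·10 + 1·49 = 99.
  From (x_3, y_3) = (485, 99): x_4 = 5·485 + 24·1·99 = 4801; y_4 = 5·99 + 1·485 = 980.
  From (x_4, y_4) = (4801, 980): x_5 = 5·4801 + 24·1·980 = 47525; y_5 = 5·980 + 1·4801 = 9701.
  From (x_5, y_5) = (47525, 9701): x_6 = 5·47525 + 24·1·9701 = 470449; y_6 = 5·9701 + 1·47525 = 96030.
Step 3: Verify x_6² - 24·y_6² = 221322261601 - 221322261600 = 1 (should be 1). ✓

(x_1, y_1) = (5, 1); (x_6, y_6) = (470449, 96030).


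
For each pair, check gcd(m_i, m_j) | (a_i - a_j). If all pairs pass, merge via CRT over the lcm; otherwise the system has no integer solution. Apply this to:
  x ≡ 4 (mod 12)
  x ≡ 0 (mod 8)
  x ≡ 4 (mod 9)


Moduli 12, 8, 9 are not pairwise coprime, so CRT works modulo lcm(m_i) when all pairwise compatibility conditions hold.
Pairwise compatibility: gcd(m_i, m_j) must divide a_i - a_j for every pair.
Merge one congruence at a time:
  Start: x ≡ 4 (mod 12).
  Combine with x ≡ 0 (mod 8): gcd(12, 8) = 4; 0 - 4 = -4, which IS divisible by 4, so compatible.
    Write x = 4 + 12·t and substitute into x ≡ 0 (mod 8): 12·t ≡ 0 − 4 = -4 (mod 8).
    Divide the congruence (and modulus) by g = 4: 3·t ≡ -1 (mod 2).
    Reduce coefficients mod 2: 1·t ≡ 1 (mod 2).
    So t ≡ 1 (mod 2).
    Then x = 4 + 12·1 = 16, valid modulo lcm(12, 8) = 24: x ≡ 16 (mod 24).
  Combine with x ≡ 4 (mod 9): gcd(24, 9) = 3; 4 - 16 = -12, which IS divisible by 3, so compatible.
    Write x = 16 + 24·t and substitute into x ≡ 4 (mod 9): 24·t ≡ 4 − 16 = -12 (mod 9).
    Divide the congruence (and modulus) by g = 3: 8·t ≡ -4 (mod 3).
    Reduce coefficients mod 3: 2·t ≡ 2 (mod 3).
    The inverse of 2 mod 3 is 2 (since 2·2 = 4 = 1·3 + 1), so t ≡ 2·2 = 4 ≡ 1 (mod 3).
    Then x = 16 + 24·1 = 40, valid modulo lcm(24, 9) = 72: x ≡ 40 (mod 72).
Verify: 40 mod 12 = 4, 40 mod 8 = 0, 40 mod 9 = 4.

x ≡ 40 (mod 72).


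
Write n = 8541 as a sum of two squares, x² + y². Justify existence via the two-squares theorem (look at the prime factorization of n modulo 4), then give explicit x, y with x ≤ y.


Step 1: Factor n = 8541 = 3^2 · 13 · 73.
Step 2: Check the mod-4 condition on each prime factor: 3 ≡ 3 (mod 4), exponent 2 (must be even); 13 ≡ 1 (mod 4), exponent 1; 73 ≡ 1 (mod 4), exponent 1.
All primes ≡ 3 (mod 4) appear to even exponent (or don't appear), so by the two-squares theorem n IS expressible as a sum of two squares.
Step 3: Build a representation. Group n = k² · m with k = 3 and m = 13 · 73 = 949 (a product of primes ≡ 1 (mod 4)); a representation of m scales to one of n via (k·x)² + (k·y)² = k²(x² + y²). Each prime p ≡ 1 (mod 4) is itself a sum of two squares; find a² by testing p − a² for a perfect square:
  13: 13 − 1² = 12, 13 − 2² = 9 = 3² ⇒ 13 = 2² + 3².
  73: 73 − 1² = 72, 73 − 2² = 69, 73 − 3² = 64 = 8² ⇒ 73 = 3² + 8².
  Combine using the Brahmagupta–Fibonacci identity (a² + b²)(c² + d²) = (ac − bd)² + (ad + bc)² = (ac + bd)² + (ad − bc)²:
  13 · 73 = 949: from (2² + 3²)(3² + 8²), take (2·3 − 3·8, 2·8 + 3·3) = (6 − 24, 16 + 9) = (-18, 25); dropping signs (only squares matter) gives (18, 25); check 18² + 25² = 324 + 625 = 949 ✓.
  Scale by k = 3: (3·18, 3·25) = (54, 75).
Step 4: Order so x ≤ y and verify: 54² + 75² = 2916 + 5625 = 8541 = n. ✓

n = 8541 = 54² + 75² (one valid representation with x ≤ y).


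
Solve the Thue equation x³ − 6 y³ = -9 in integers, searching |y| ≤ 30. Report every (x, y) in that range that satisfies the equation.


The equation is x³ - 6y³ = -9. For fixed y, x³ = 6·y³ − 9, so a solution requires the RHS to be a perfect cube.
Strategy: iterate y from -30 to 30, compute RHS = 6·y³ − 9, and check whether it is a (positive or negative) perfect cube.
Check small values of y:
  y = 0: RHS = -9 is not a perfect cube.
  y = 1: RHS = -3 is not a perfect cube.
  y = -1: RHS = -15 is not a perfect cube.
  y = 2: RHS = 39 is not a perfect cube.
  y = -2: RHS = -57 is not a perfect cube.
  y = 3: RHS = 153 is not a perfect cube.
  y = -3: RHS = -171 is not a perfect cube.
Continuing the search up to |y| = 30 finds no solutions either.
No (x, y) in the scanned range satisfies the equation.

No integer solutions with |y| ≤ 30.


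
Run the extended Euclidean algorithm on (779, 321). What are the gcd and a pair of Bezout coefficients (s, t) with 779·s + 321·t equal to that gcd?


Euclidean algorithm on (779, 321) — divide until remainder is 0:
  779 = 2 · 321 + 137
  321 = 2 · 137 + 47
  137 = 2 · 47 + 43
  47 = 1 · 43 + 4
  43 = 10 · 4 + 3
  4 = 1 · 3 + 1
  3 = 3 · 1 + 0
gcd(779, 321) = 1.
Track Bezout coefficients alongside the remainders: start with r₀ = 779 = a·1 + b·0 (s = 1, t = 0) and r₁ = 321 = a·0 + b·1 (s = 0, t = 1); each new remainder r_{k+1} = r_{k-1} − q_k·r_k inherits s_{k+1} = s_{k-1} − q_k·s_k, t_{k+1} = t_{k-1} − q_k·t_k, so r_k = a·s_k + b·t_k at every step:
  q = 2: r = 137, s = 1 − 2·0 = 1, t = 0 − 2·1 = -2  (check: 779·1 + 321·(-2) = 137)
  q = 2: r = 47, s = 0 − 2·1 = -2, t = 1 − 2·(-2) = 5  (check: 779·(-2) + 321·5 = 47)
  q = 2: r = 43, s = 1 − 2·(-2) = 5, t = -2 − 2·5 = -12  (check: 779·5 + 321·(-12) = 43)
  q = 1: r = 4, s = -2 − 1·5 = -7, t = 5 − 1·(-12) = 17  (check: 779·(-7) + 321·17 = 4)
  q = 10: r = 3, s = 5 − 10·(-7) = 75, t = -12 − 10·17 = -182  (check: 779·75 + 321·(-182) = 3)
  q = 1: r = 1, s = -7 − 1·75 = -82, t = 17 − 1·(-182) = 199  (check: 779·(-82) + 321·199 = 1)
The row with r = 1 (the gcd) gives the Bezout coefficients s = -82, t = 199.
Result: 779 · (-82) + 321 · (199) = 1.

gcd(779, 321) = 1; s = -82, t = 199 (check: 779·(-82) + 321·199 = 1).


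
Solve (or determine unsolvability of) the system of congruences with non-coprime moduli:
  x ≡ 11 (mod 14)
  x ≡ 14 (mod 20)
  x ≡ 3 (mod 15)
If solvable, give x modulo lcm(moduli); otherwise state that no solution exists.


Moduli 14, 20, 15 are not pairwise coprime, so CRT works modulo lcm(m_i) when all pairwise compatibility conditions hold.
Pairwise compatibility: gcd(m_i, m_j) must divide a_i - a_j for every pair.
Merge one congruence at a time:
  Start: x ≡ 11 (mod 14).
  Combine with x ≡ 14 (mod 20): gcd(14, 20) = 2, and 14 - 11 = 3 is NOT divisible by 2.
    ⇒ system is inconsistent (no integer solution).

No solution (the system is inconsistent).


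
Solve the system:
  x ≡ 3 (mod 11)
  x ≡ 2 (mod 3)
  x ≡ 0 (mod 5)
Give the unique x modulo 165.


Moduli 11, 3, 5 are pairwise coprime; by CRT there is a unique solution modulo M = 11 · 3 · 5 = 165.
Solve pairwise, accumulating the modulus:
  Start with x ≡ 3 (mod 11).
  Combine with x ≡ 2 (mod 3): since gcd(11, 3) = 1, we get a unique residue mod 33.
    Write x = 3 + 11·t and substitute into x ≡ 2 (mod 3): 11·t ≡ 2 − 3 = -1 (mod 3).
    Reduce coefficients mod 3: 2·t ≡ 2 (mod 3).
    The inverse of 2 mod 3 is 2 (since 2·2 = 4 = 1·3 + 1), so t ≡ 2·2 = 4 ≡ 1 (mod 3).
    Then x = 3 + 11·1 = 14, valid modulo lcm(11, 3) = 33: x ≡ 14 (mod 33).
  Combine with x ≡ 0 (mod 5): since gcd(33, 5) = 1, we get a unique residue mod 165.
    Write x = 14 + 33·t and substitute into x ≡ 0 (mod 5): 33·t ≡ 0 − 14 = -14 (mod 5).
    Reduce coefficients mod 5: 3·t ≡ 1 (mod 5).
    The inverse of 3 mod 5 is 2 (since 3·2 = 6 = 1·5 + 1), so t ≡ 2·1 = 2 ≡ 2 (mod 5).
    Then x = 14 + 33·2 = 80, valid modulo lcm(33, 5) = 165: x ≡ 80 (mod 165).
Verify: 80 mod 11 = 3 ✓, 80 mod 3 = 2 ✓, 80 mod 5 = 0 ✓.

x ≡ 80 (mod 165).


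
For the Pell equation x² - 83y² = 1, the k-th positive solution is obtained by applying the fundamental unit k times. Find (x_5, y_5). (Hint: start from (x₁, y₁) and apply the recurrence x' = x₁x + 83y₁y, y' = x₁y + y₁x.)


Step 1: Find the fundamental solution (x₁, y₁) of x² - 83y² = 1.
  Expand √83 as a continued fraction. a₀ = ⌊√83⌋ = 9; iterate m_{k+1} = d_k·a_k − m_k, d_{k+1} = (83 − m_{k+1}²)/d_k, a_{k+1} = ⌊(a₀ + m_{k+1})/d_{k+1}⌋ (starting m₀ = 0, d₀ = 1), with convergents p_k = a_k·p_{k-1} + p_{k-2}, q_k = a_k·q_{k-1} + q_{k-2} (p₋₁ = 1, q₋₁ = 0):
  k = 0: a₀ = 9; p₀/q₀ = 9/1; p₀² − 83·q₀² = 81 − 83 = -2.
  k = 1: m = 9, d = 2, a = ⌊(9 + 9)/2⌋ = 9; p/q = (9·9 + 1)/(9·1 + 0) = 82/9; p² − 83·q² = 6724 − 6723 = 1.
  The first convergent with p² − 83·q² = 1 gives the fundamental solution (x₁, y₁) = (82, 9).
Step 2: Apply the recurrence (x_{n+1}, y_{n+1}) = (x₁x_n + 83y₁y_n, x₁y_n + y₁x_n) repeatedly.
  From (x_1, y_1) = (82, 9): x_2 = 82·82 + 83·9·9 = 13447; y_2 = 82·9 + 9·82 = 1476.
  From (x_2, y_2) = (13447, 1476): x_3 = 82·13447 + 83·9·1476 = 2205226; y_3 = 82·1476 + 9·13447 = 242055.
  From (x_3, y_3) = (2205226, 242055): x_4 = 82·2205226 + 83·9·242055 = 361643617; y_4 = 82·242055 + 9·2205226 = 39695544.
  From (x_4, y_4) = (361643617, 39695544): x_5 = 82·361643617 + 83·9·39695544 = 59307347962; y_5 = 82·39695544 + 9·361643617 = 6509827161.
Step 3: Verify x_5² - 83·y_5² = 3517361522285745553444 - 3517361522285745553443 = 1 (should be 1). ✓

(x_1, y_1) = (82, 9); (x_5, y_5) = (59307347962, 6509827161).


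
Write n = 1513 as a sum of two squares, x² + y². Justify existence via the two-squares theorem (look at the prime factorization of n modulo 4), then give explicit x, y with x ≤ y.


Step 1: Factor n = 1513 = 17 · 89.
Step 2: Check the mod-4 condition on each prime factor: 17 ≡ 1 (mod 4), exponent 1; 89 ≡ 1 (mod 4), exponent 1.
All primes ≡ 3 (mod 4) appear to even exponent (or don't appear), so by the two-squares theorem n IS expressible as a sum of two squares.
Step 3: Build a representation. Here n = 17 · 89 is a product of primes ≡ 1 (mod 4). Each prime p ≡ 1 (mod 4) is itself a sum of two squares; find a² by testing p − a² for a perfect square:
  17: 17 − 1² = 16 = 4² ⇒ 17 = 1² + 4².
  89: 89 − 1² = 88, 89 − 2² = 85, 89 − 3² = 80, 89 − 4² = 73, 89 − 5² = 64 = 8² ⇒ 89 = 5² + 8².
  Combine using the Brahmagupta–Fibonacci identity (a² + b²)(c² + d²) = (ac − bd)² + (ad + bc)² = (ac + bd)² + (ad − bc)²:
  17 · 89 = 1513: from (1² + 4²)(5² + 8²), take (1·5 − 4·8, 1·8 + 4·5) = (5 − 32, 8 + 20) = (-27, 28); dropping signs (only squares matter) gives (27, 28); check 27² + 28² = 729 + 784 = 1513 ✓.
Step 4: Order so x ≤ y and verify: 27² + 28² = 729 + 784 = 1513 = n. ✓

n = 1513 = 27² + 28² (one valid representation with x ≤ y).


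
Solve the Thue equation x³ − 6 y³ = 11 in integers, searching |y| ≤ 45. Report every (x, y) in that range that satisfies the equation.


The equation is x³ - 6y³ = 11. For fixed y, x³ = 6·y³ + 11, so a solution requires the RHS to be a perfect cube.
Strategy: iterate y from -45 to 45, compute RHS = 6·y³ + 11, and check whether it is a (positive or negative) perfect cube.
Check small values of y:
  y = 0: RHS = 11 is not a perfect cube.
  y = 1: RHS = 17 is not a perfect cube.
  y = -1: RHS = 5 is not a perfect cube.
  y = 2: RHS = 59 is not a perfect cube.
  y = -2: RHS = -37 is not a perfect cube.
  y = 3: RHS = 173 is not a perfect cube.
  y = -3: RHS = -151 is not a perfect cube.
Continuing the search up to |y| = 45 finds no solutions either.
No (x, y) in the scanned range satisfies the equation.

No integer solutions with |y| ≤ 45.


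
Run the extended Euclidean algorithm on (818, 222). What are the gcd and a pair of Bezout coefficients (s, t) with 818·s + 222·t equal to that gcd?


Euclidean algorithm on (818, 222) — divide until remainder is 0:
  818 = 3 · 222 + 152
  222 = 1 · 152 + 70
  152 = 2 · 70 + 12
  70 = 5 · 12 + 10
  12 = 1 · 10 + 2
  10 = 5 · 2 + 0
gcd(818, 222) = 2.
Track Bezout coefficients alongside the remainders: start with r₀ = 818 = a·1 + b·0 (s = 1, t = 0) and r₁ = 222 = a·0 + b·1 (s = 0, t = 1); each new remainder r_{k+1} = r_{k-1} − q_k·r_k inherits s_{k+1} = s_{k-1} − q_k·s_k, t_{k+1} = t_{k-1} − q_k·t_k, so r_k = a·s_k + b·t_k at every step:
  q = 3: r = 152, s = 1 − 3·0 = 1, t = 0 − 3·1 = -3  (check: 818·1 + 222·(-3) = 152)
  q = 1: r = 70, s = 0 − 1·1 = -1, t = 1 − 1·(-3) = 4  (check: 818·(-1) + 222·4 = 70)
  q = 2: r = 12, s = 1 − 2·(-1) = 3, t = -3 − 2·4 = -11  (check: 818·3 + 222·(-11) = 12)
  q = 5: r = 10, s = -1 − 5·3 = -16, t = 4 − 5·(-11) = 59  (check: 818·(-16) + 222·59 = 10)
  q = 1: r = 2, s = 3 − 1·(-16) = 19, t = -11 − 1·59 = -70  (check: 818·19 + 222·(-70) = 2)
The row with r = 2 (the gcd) gives the Bezout coefficients s = 19, t = -70.
Result: 818 · (19) + 222 · (-70) = 2.

gcd(818, 222) = 2; s = 19, t = -70 (check: 818·19 + 222·(-70) = 2).


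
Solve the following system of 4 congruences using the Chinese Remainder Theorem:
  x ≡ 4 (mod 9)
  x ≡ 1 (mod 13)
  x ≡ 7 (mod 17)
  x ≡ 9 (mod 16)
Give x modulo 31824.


Product of moduli M = 9 · 13 · 17 · 16 = 31824.
Merge one congruence at a time:
  Start: x ≡ 4 (mod 9).
  Combine with x ≡ 1 (mod 13); new modulus lcm = 117.
    Write x = 4 + 9·t and substitute into x ≡ 1 (mod 13): 9·t ≡ 1 − 4 = -3 (mod 13).
    Reduce coefficients mod 13: 9·t ≡ 10 (mod 13).
    The inverse of 9 mod 13 is 3 (since 9·3 = 27 = 2·13 + 1), so t ≡ 3·10 = 30 ≡ 4 (mod 13).
    Then x = 4 + 9·4 = 40, valid modulo lcm(9, 13) = 117: x ≡ 40 (mod 117).
  Combine with x ≡ 7 (mod 17); new modulus lcm = 1989.
    Write x = 40 + 117·t and substitute into x ≡ 7 (mod 17): 117·t ≡ 7 − 40 = -33 (mod 17).
    Reduce coefficients mod 17: 15·t ≡ 1 (mod 17).
    The inverse of 15 mod 17 is 8 (since 15·8 = 120 = 7·17 + 1), so t ≡ 8·1 = 8 ≡ 8 (mod 17).
    Then x = 40 + 117·8 = 976, valid modulo lcm(117, 17) = 1989: x ≡ 976 (mod 1989).
  Combine with x ≡ 9 (mod 16); new modulus lcm = 31824.
    Write x = 976 + 1989·t and substitute into x ≡ 9 (mod 16): 1989·t ≡ 9 − 976 = -967 (mod 16).
    Reduce coefficients mod 16: 5·t ≡ 9 (mod 16).
    The inverse of 5 mod 16 is 13 (since 5·13 = 65 = 4·16 + 1), so t ≡ 13·9 = 117 ≡ 5 (mod 16).
    Then x = 976 + 1989·5 = 10921, valid modulo lcm(1989, 16) = 31824: x ≡ 10921 (mod 31824).
Verify against each original: 10921 mod 9 = 4, 10921 mod 13 = 1, 10921 mod 17 = 7, 10921 mod 16 = 9.

x ≡ 10921 (mod 31824).


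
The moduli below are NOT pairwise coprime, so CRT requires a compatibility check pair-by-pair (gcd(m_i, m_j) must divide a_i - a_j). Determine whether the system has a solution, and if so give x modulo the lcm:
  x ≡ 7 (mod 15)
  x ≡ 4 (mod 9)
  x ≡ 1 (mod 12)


Moduli 15, 9, 12 are not pairwise coprime, so CRT works modulo lcm(m_i) when all pairwise compatibility conditions hold.
Pairwise compatibility: gcd(m_i, m_j) must divide a_i - a_j for every pair.
Merge one congruence at a time:
  Start: x ≡ 7 (mod 15).
  Combine with x ≡ 4 (mod 9): gcd(15, 9) = 3; 4 - 7 = -3, which IS divisible by 3, so compatible.
    Write x = 7 + 15·t and substitute into x ≡ 4 (mod 9): 15·t ≡ 4 − 7 = -3 (mod 9).
    Divide the congruence (and modulus) by g = 3: 5·t ≡ -1 (mod 3).
    Reduce coefficients mod 3: 2·t ≡ 2 (mod 3).
    The inverse of 2 mod 3 is 2 (since 2·2 = 4 = 1·3 + 1), so t ≡ 2·2 = 4 ≡ 1 (mod 3).
    Then x = 7 + 15·1 = 22, valid modulo lcm(15, 9) = 45: x ≡ 22 (mod 45).
  Combine with x ≡ 1 (mod 12): gcd(45, 12) = 3; 1 - 22 = -21, which IS divisible by 3, so compatible.
    Write x = 22 + 45·t and substitute into x ≡ 1 (mod 12): 45·t ≡ 1 − 22 = -21 (mod 12).
    Divide the congruence (and modulus) by g = 3: 15·t ≡ -7 (mod 4).
    Reduce coefficients mod 4: 3·t ≡ 1 (mod 4).
    The inverse of 3 mod 4 is 3 (since 3·3 = 9 = 2·4 + 1), so t ≡ 3·1 = 3 ≡ 3 (mod 4).
    Then x = 22 + 45·3 = 157, valid modulo lcm(45, 12) = 180: x ≡ 157 (mod 180).
Verify: 157 mod 15 = 7, 157 mod 9 = 4, 157 mod 12 = 1.

x ≡ 157 (mod 180).


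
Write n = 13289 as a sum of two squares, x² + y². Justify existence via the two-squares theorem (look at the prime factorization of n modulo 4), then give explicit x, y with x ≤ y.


Step 1: Factor n = 13289 = 97 · 137.
Step 2: Check the mod-4 condition on each prime factor: 97 ≡ 1 (mod 4), exponent 1; 137 ≡ 1 (mod 4), exponent 1.
All primes ≡ 3 (mod 4) appear to even exponent (or don't appear), so by the two-squares theorem n IS expressible as a sum of two squares.
Step 3: Build a representation. Here n = 97 · 137 is a product of primes ≡ 1 (mod 4). Each prime p ≡ 1 (mod 4) is itself a sum of two squares; find a² by testing p − a² for a perfect square:
  97: 97 − 1² = 96, 97 − 2² = 93, 97 − 3² = 88, 97 − 4² = 81 = 9² ⇒ 97 = 4² + 9².
  137: 137 − 1² = 136, 137 − 2² = 133, 137 − 3² = 128, 137 − 4² = 121 = 11² ⇒ 137 = 4² + 11².
  Combine using the Brahmagupta–Fibonacci identity (a² + b²)(c² + d²) = (ac − bd)² + (ad + bc)² = (ac + bd)² + (ad − bc)²:
  97 · 137 = 13289: from (4² + 9²)(4² + 11²), take (4·4 − 9·11, 4·11 + 9·4) = (16 − 99, 44 + 36) = (-83, 80); dropping signs (only squares matter) gives (83, 80); check 83² + 80² = 6889 + 6400 = 13289 ✓.
Step 4: Order so x ≤ y and verify: 80² + 83² = 6400 + 6889 = 13289 = n. ✓

n = 13289 = 80² + 83² (one valid representation with x ≤ y).


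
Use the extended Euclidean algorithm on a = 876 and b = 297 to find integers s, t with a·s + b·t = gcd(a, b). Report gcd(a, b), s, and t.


Euclidean algorithm on (876, 297) — divide until remainder is 0:
  876 = 2 · 297 + 282
  297 = 1 · 282 + 15
  282 = 18 · 15 + 12
  15 = 1 · 12 + 3
  12 = 4 · 3 + 0
gcd(876, 297) = 3.
Track Bezout coefficients alongside the remainders: start with r₀ = 876 = a·1 + b·0 (s = 1, t = 0) and r₁ = 297 = a·0 + b·1 (s = 0, t = 1); each new remainder r_{k+1} = r_{k-1} − q_k·r_k inherits s_{k+1} = s_{k-1} − q_k·s_k, t_{k+1} = t_{k-1} − q_k·t_k, so r_k = a·s_k + b·t_k at every step:
  q = 2: r = 282, s = 1 − 2·0 = 1, t = 0 − 2·1 = -2  (check: 876·1 + 297·(-2) = 282)
  q = 1: r = 15, s = 0 − 1·1 = -1, t = 1 − 1·(-2) = 3  (check: 876·(-1) + 297·3 = 15)
  q = 18: r = 12, s = 1 − 18·(-1) = 19, t = -2 − 18·3 = -56  (check: 876·19 + 297·(-56) = 12)
  q = 1: r = 3, s = -1 − 1·19 = -20, t = 3 − 1·(-56) = 59  (check: 876·(-20) + 297·59 = 3)
The row with r = 3 (the gcd) gives the Bezout coefficients s = -20, t = 59.
Result: 876 · (-20) + 297 · (59) = 3.

gcd(876, 297) = 3; s = -20, t = 59 (check: 876·(-20) + 297·59 = 3).


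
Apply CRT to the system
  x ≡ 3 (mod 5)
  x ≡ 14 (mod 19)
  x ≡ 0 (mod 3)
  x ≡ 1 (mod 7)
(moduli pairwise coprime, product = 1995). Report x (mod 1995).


Product of moduli M = 5 · 19 · 3 · 7 = 1995.
Merge one congruence at a time:
  Start: x ≡ 3 (mod 5).
  Combine with x ≡ 14 (mod 19); new modulus lcm = 95.
    Write x = 3 + 5·t and substitute into x ≡ 14 (mod 19): 5·t ≡ 14 − 3 = 11 (mod 19).
    The inverse of 5 mod 19 is 4 (since 5·4 = 20 = 1·19 + 1), so t ≡ 4·11 = 44 ≡ 6 (mod 19).
    Then x = 3 + 5·6 = 33, valid modulo lcm(5, 19) = 95: x ≡ 33 (mod 95).
  Combine with x ≡ 0 (mod 3); new modulus lcm = 285.
    Write x = 33 + 95·t and substitute into x ≡ 0 (mod 3): 95·t ≡ 0 − 33 = -33 (mod 3).
    Reduce coefficients mod 3: 2·t ≡ 0 (mod 3).
    The inverse of 2 mod 3 is 2 (since 2·2 = 4 = 1·3 + 1), so t ≡ 2·0 = 0 ≡ 0 (mod 3).
    Then x = 33 + 95·0 = 33, valid modulo lcm(95, 3) = 285: x ≡ 33 (mod 285).
  Combine with x ≡ 1 (mod 7); new modulus lcm = 1995.
    Write x = 33 + 285·t and substitute into x ≡ 1 (mod 7): 285·t ≡ 1 − 33 = -32 (mod 7).
    Reduce coefficients mod 7: 5·t ≡ 3 (mod 7).
    The inverse of 5 mod 7 is 3 (since 5·3 = 15 = 2·7 + 1), so t ≡ 3·3 = 9 ≡ 2 (mod 7).
    Then x = 33 + 285·2 = 603, valid modulo lcm(285, 7) = 1995: x ≡ 603 (mod 1995).
Verify against each original: 603 mod 5 = 3, 603 mod 19 = 14, 603 mod 3 = 0, 603 mod 7 = 1.

x ≡ 603 (mod 1995).


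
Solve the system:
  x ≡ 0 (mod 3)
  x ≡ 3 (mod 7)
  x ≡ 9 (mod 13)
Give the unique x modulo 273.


Moduli 3, 7, 13 are pairwise coprime; by CRT there is a unique solution modulo M = 3 · 7 · 13 = 273.
Solve pairwise, accumulating the modulus:
  Start with x ≡ 0 (mod 3).
  Combine with x ≡ 3 (mod 7): since gcd(3, 7) = 1, we get a unique residue mod 21.
    Write x = 0 + 3·t and substitute into x ≡ 3 (mod 7): 3·t ≡ 3 − 0 = 3 (mod 7).
    The inverse of 3 mod 7 is 5 (since 3·5 = 15 = 2·7 + 1), so t ≡ 5·3 = 15 ≡ 1 (mod 7).
    Then x = 0 + 3·1 = 3, valid modulo lcm(3, 7) = 21: x ≡ 3 (mod 21).
  Combine with x ≡ 9 (mod 13): since gcd(21, 13) = 1, we get a unique residue mod 273.
    Write x = 3 + 21·t and substitute into x ≡ 9 (mod 13): 21·t ≡ 9 − 3 = 6 (mod 13).
    Reduce coefficients mod 13: 8·t ≡ 6 (mod 13).
    The inverse of 8 mod 13 is 5 (since 8·5 = 40 = 3·13 + 1), so t ≡ 5·6 = 30 ≡ 4 (mod 13).
    Then x = 3 + 21·4 = 87, valid modulo lcm(21, 13) = 273: x ≡ 87 (mod 273).
Verify: 87 mod 3 = 0 ✓, 87 mod 7 = 3 ✓, 87 mod 13 = 9 ✓.

x ≡ 87 (mod 273).


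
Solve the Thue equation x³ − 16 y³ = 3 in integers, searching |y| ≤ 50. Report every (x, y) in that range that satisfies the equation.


The equation is x³ - 16y³ = 3. For fixed y, x³ = 16·y³ + 3, so a solution requires the RHS to be a perfect cube.
Strategy: iterate y from -50 to 50, compute RHS = 16·y³ + 3, and check whether it is a (positive or negative) perfect cube.
Check small values of y:
  y = 0: RHS = 3 is not a perfect cube.
  y = 1: RHS = 19 is not a perfect cube.
  y = -1: RHS = -13 is not a perfect cube.
  y = 2: RHS = 131 is not a perfect cube.
  y = -2: RHS = -125 = (-5)³ ⇒ x = -5 works.
  y = 3: RHS = 435 is not a perfect cube.
  y = -3: RHS = -429 is not a perfect cube.
Continuing the search up to |y| = 50 finds no further solutions beyond those listed.
Collected solutions: (-5, -2).

Solutions (with |y| ≤ 50): (-5, -2).


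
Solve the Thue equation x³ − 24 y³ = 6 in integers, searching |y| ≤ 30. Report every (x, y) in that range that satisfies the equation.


The equation is x³ - 24y³ = 6. For fixed y, x³ = 24·y³ + 6, so a solution requires the RHS to be a perfect cube.
Strategy: iterate y from -30 to 30, compute RHS = 24·y³ + 6, and check whether it is a (positive or negative) perfect cube.
Check small values of y:
  y = 0: RHS = 6 is not a perfect cube.
  y = 1: RHS = 30 is not a perfect cube.
  y = -1: RHS = -18 is not a perfect cube.
  y = 2: RHS = 198 is not a perfect cube.
  y = -2: RHS = -186 is not a perfect cube.
  y = 3: RHS = 654 is not a perfect cube.
  y = -3: RHS = -642 is not a perfect cube.
Continuing the search up to |y| = 30 finds no solutions either.
No (x, y) in the scanned range satisfies the equation.

No integer solutions with |y| ≤ 30.


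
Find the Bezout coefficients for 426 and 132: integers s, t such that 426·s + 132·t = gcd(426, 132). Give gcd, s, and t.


Euclidean algorithm on (426, 132) — divide until remainder is 0:
  426 = 3 · 132 + 30
  132 = 4 · 30 + 12
  30 = 2 · 12 + 6
  12 = 2 · 6 + 0
gcd(426, 132) = 6.
Track Bezout coefficients alongside the remainders: start with r₀ = 426 = a·1 + b·0 (s = 1, t = 0) and r₁ = 132 = a·0 + b·1 (s = 0, t = 1); each new remainder r_{k+1} = r_{k-1} − q_k·r_k inherits s_{k+1} = s_{k-1} − q_k·s_k, t_{k+1} = t_{k-1} − q_k·t_k, so r_k = a·s_k + b·t_k at every step:
  q = 3: r = 30, s = 1 − 3·0 = 1, t = 0 − 3·1 = -3  (check: 426·1 + 132·(-3) = 30)
  q = 4: r = 12, s = 0 − 4·1 = -4, t = 1 − 4·(-3) = 13  (check: 426·(-4) + 132·13 = 12)
  q = 2: r = 6, s = 1 − 2·(-4) = 9, t = -3 − 2·13 = -29  (check: 426·9 + 132·(-29) = 6)
The row with r = 6 (the gcd) gives the Bezout coefficients s = 9, t = -29.
Result: 426 · (9) + 132 · (-29) = 6.

gcd(426, 132) = 6; s = 9, t = -29 (check: 426·9 + 132·(-29) = 6).


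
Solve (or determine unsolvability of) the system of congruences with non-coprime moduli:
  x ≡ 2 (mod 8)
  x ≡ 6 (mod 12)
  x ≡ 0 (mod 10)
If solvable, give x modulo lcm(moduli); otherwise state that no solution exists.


Moduli 8, 12, 10 are not pairwise coprime, so CRT works modulo lcm(m_i) when all pairwise compatibility conditions hold.
Pairwise compatibility: gcd(m_i, m_j) must divide a_i - a_j for every pair.
Merge one congruence at a time:
  Start: x ≡ 2 (mod 8).
  Combine with x ≡ 6 (mod 12): gcd(8, 12) = 4; 6 - 2 = 4, which IS divisible by 4, so compatible.
    Write x = 2 + 8·t and substitute into x ≡ 6 (mod 12): 8·t ≡ 6 − 2 = 4 (mod 12).
    Divide the congruence (and modulus) by g = 4: 2·t ≡ 1 (mod 3).
    The inverse of 2 mod 3 is 2 (since 2·2 = 4 = 1·3 + 1), so t ≡ 2·1 = 2 ≡ 2 (mod 3).
    Then x = 2 + 8·2 = 18, valid modulo lcm(8, 12) = 24: x ≡ 18 (mod 24).
  Combine with x ≡ 0 (mod 10): gcd(24, 10) = 2; 0 - 18 = -18, which IS divisible by 2, so compatible.
    Write x = 18 + 24·t and substitute into x ≡ 0 (mod 10): 24·t ≡ 0 − 18 = -18 (mod 10).
    Divide the congruence (and modulus) by g = 2: 12·t ≡ -9 (mod 5).
    Reduce coefficients mod 5: 2·t ≡ 1 (mod 5).
    The inverse of 2 mod 5 is 3 (since 2·3 = 6 = 1·5 + 1), so t ≡ 3·1 = 3 ≡ 3 (mod 5).
    Then x = 18 + 24·3 = 90, valid modulo lcm(24, 10) = 120: x ≡ 90 (mod 120).
Verify: 90 mod 8 = 2, 90 mod 12 = 6, 90 mod 10 = 0.

x ≡ 90 (mod 120).


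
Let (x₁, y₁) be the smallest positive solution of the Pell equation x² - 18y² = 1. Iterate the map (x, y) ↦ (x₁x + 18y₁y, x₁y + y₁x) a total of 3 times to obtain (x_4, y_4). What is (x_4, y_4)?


Step 1: Find the fundamental solution (x₁, y₁) of x² - 18y² = 1.
  Expand √18 as a continued fraction. a₀ = ⌊√18⌋ = 4; iterate m_{k+1} = d_k·a_k − m_k, d_{k+1} = (18 − m_{k+1}²)/d_k, a_{k+1} = ⌊(a₀ + m_{k+1})/d_{k+1}⌋ (starting m₀ = 0, d₀ = 1), with convergents p_k = a_k·p_{k-1} + p_{k-2}, q_k = a_k·q_{k-1} + q_{k-2} (p₋₁ = 1, q₋₁ = 0):
  k = 0: a₀ = 4; p₀/q₀ = 4/1; p₀² − 18·q₀² = 16 − 18 = -2.
  k = 1: m = 4, d = 2, a = ⌊(4 + 4)/2⌋ = 4; p/q = (4·4 + 1)/(4·1 + 0) = 17/4; p² − 18·q² = 289 − 288 = 1.
  The first convergent with p² − 18·q² = 1 gives the fundamental solution (x₁, y₁) = (17, 4).
Step 2: Apply the recurrence (x_{n+1}, y_{n+1}) = (x₁x_n + 18y₁y_n, x₁y_n + y₁x_n) repeatedly.
  From (x_1, y_1) = (17, 4): x_2 = 17·17 + 18·4·4 = 577; y_2 = 17·4 + 4·17 = 136.
  From (x_2, y_2) = (577, 136): x_3 = 17·577 + 18·4·136 = 19601; y_3 = 17·136 + 4·577 = 4620.
  From (x_3, y_3) = (19601, 4620): x_4 = 17·19601 + 18·4·4620 = 665857; y_4 = 17·4620 + 4·19601 = 156944.
Step 3: Verify x_4² - 18·y_4² = 443365544449 - 443365544448 = 1 (should be 1). ✓

(x_1, y_1) = (17, 4); (x_4, y_4) = (665857, 156944).


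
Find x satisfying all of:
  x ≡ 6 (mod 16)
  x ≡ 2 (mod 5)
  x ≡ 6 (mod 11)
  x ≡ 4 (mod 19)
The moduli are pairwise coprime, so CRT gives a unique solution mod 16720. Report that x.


Product of moduli M = 16 · 5 · 11 · 19 = 16720.
Merge one congruence at a time:
  Start: x ≡ 6 (mod 16).
  Combine with x ≡ 2 (mod 5); new modulus lcm = 80.
    Write x = 6 + 16·t and substitute into x ≡ 2 (mod 5): 16·t ≡ 2 − 6 = -4 (mod 5).
    Reduce coefficients mod 5: 1·t ≡ 1 (mod 5).
    So t ≡ 1 (mod 5).
    Then x = 6 + 16·1 = 22, valid modulo lcm(16, 5) = 80: x ≡ 22 (mod 80).
  Combine with x ≡ 6 (mod 11); new modulus lcm = 880.
    Write x = 22 + 80·t and substitute into x ≡ 6 (mod 11): 80·t ≡ 6 − 22 = -16 (mod 11).
    Reduce coefficients mod 11: 3·t ≡ 6 (mod 11).
    The inverse of 3 mod 11 is 4 (since 3·4 = 12 = 1·11 + 1), so t ≡ 4·6 = 24 ≡ 2 (mod 11).
    Then x = 22 + 80·2 = 182, valid modulo lcm(80, 11) = 880: x ≡ 182 (mod 880).
  Combine with x ≡ 4 (mod 19); new modulus lcm = 16720.
    Write x = 182 + 880·t and substitute into x ≡ 4 (mod 19): 880·t ≡ 4 − 182 = -178 (mod 19).
    Reduce coefficients mod 19: 6·t ≡ 12 (mod 19).
    The inverse of 6 mod 19 is 16 (since 6·16 = 96 = 5·19 + 1), so t ≡ 16·12 = 192 ≡ 2 (mod 19).
    Then x = 182 + 880·2 = 1942, valid modulo lcm(880, 19) = 16720: x ≡ 1942 (mod 16720).
Verify against each original: 1942 mod 16 = 6, 1942 mod 5 = 2, 1942 mod 11 = 6, 1942 mod 19 = 4.

x ≡ 1942 (mod 16720).


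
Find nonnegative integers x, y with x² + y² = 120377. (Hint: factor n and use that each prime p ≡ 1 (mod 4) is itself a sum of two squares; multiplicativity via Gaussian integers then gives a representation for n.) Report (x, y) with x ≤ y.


Step 1: Factor n = 120377 = 17 · 73 · 97.
Step 2: Check the mod-4 condition on each prime factor: 17 ≡ 1 (mod 4), exponent 1; 73 ≡ 1 (mod 4), exponent 1; 97 ≡ 1 (mod 4), exponent 1.
All primes ≡ 3 (mod 4) appear to even exponent (or don't appear), so by the two-squares theorem n IS expressible as a sum of two squares.
Step 3: Build a representation. Here n = 17 · 73 · 97 is a product of primes ≡ 1 (mod 4). Each prime p ≡ 1 (mod 4) is itself a sum of two squares; find a² by testing p − a² for a perfect square:
  17: 17 − 1² = 16 = 4² ⇒ 17 = 1² + 4².
  73: 73 − 1² = 72, 73 − 2² = 69, 73 − 3² = 64 = 8² ⇒ 73 = 3² + 8².
  97: 97 − 1² = 96, 97 − 2² = 93, 97 − 3² = 88, 97 − 4² = 81 = 9² ⇒ 97 = 4² + 9².
  Combine using the Brahmagupta–Fibonacci identity (a² + b²)(c² + d²) = (ac − bd)² + (ad + bc)² = (ac + bd)² + (ad − bc)²:
  17 · 73 = 1241: from (1² + 4²)(3² + 8²), take (1·3 − 4·8, 1·8 + 4·3) = (3 − 32, 8 + 12) = (-29, 20); dropping signs (only squares matter) gives (29, 20); check 29² + 20² = 841 + 400 = 1241 ✓.
  1241 · 97 = 120377: from (29² + 20²)(4² + 9²), take (29·4 − 20·9, 29·9 + 20·4) = (116 − 180, 261 + 80) = (-64, 341); dropping signs (only squares matter) gives (64, 341); check 64² + 341² = 4096 + 116281 = 120377 ✓.
Step 4: Order so x ≤ y and verify: 64² + 341² = 4096 + 116281 = 120377 = n. ✓

n = 120377 = 64² + 341² (one valid representation with x ≤ y).


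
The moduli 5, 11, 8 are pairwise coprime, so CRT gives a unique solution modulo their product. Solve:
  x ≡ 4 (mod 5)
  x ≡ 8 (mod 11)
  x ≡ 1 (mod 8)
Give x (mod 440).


Moduli 5, 11, 8 are pairwise coprime; by CRT there is a unique solution modulo M = 5 · 11 · 8 = 440.
Solve pairwise, accumulating the modulus:
  Start with x ≡ 4 (mod 5).
  Combine with x ≡ 8 (mod 11): since gcd(5, 11) = 1, we get a unique residue mod 55.
    Write x = 4 + 5·t and substitute into x ≡ 8 (mod 11): 5·t ≡ 8 − 4 = 4 (mod 11).
    The inverse of 5 mod 11 is 9 (since 5·9 = 45 = 4·11 + 1), so t ≡ 9·4 = 36 ≡ 3 (mod 11).
    Then x = 4 + 5·3 = 19, valid modulo lcm(5, 11) = 55: x ≡ 19 (mod 55).
  Combine with x ≡ 1 (mod 8): since gcd(55, 8) = 1, we get a unique residue mod 440.
    Write x = 19 + 55·t and substitute into x ≡ 1 (mod 8): 55·t ≡ 1 − 19 = -18 (mod 8).
    Reduce coefficients mod 8: 7·t ≡ 6 (mod 8).
    The inverse of 7 mod 8 is 7 (since 7·7 = 49 = 6·8 + 1), so t ≡ 7·6 = 42 ≡ 2 (mod 8).
    Then x = 19 + 55·2 = 129, valid modulo lcm(55, 8) = 440: x ≡ 129 (mod 440).
Verify: 129 mod 5 = 4 ✓, 129 mod 11 = 8 ✓, 129 mod 8 = 1 ✓.

x ≡ 129 (mod 440).


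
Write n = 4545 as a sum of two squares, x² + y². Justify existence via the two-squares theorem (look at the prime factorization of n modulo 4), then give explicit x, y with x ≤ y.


Step 1: Factor n = 4545 = 3^2 · 5 · 101.
Step 2: Check the mod-4 condition on each prime factor: 3 ≡ 3 (mod 4), exponent 2 (must be even); 5 ≡ 1 (mod 4), exponent 1; 101 ≡ 1 (mod 4), exponent 1.
All primes ≡ 3 (mod 4) appear to even exponent (or don't appear), so by the two-squares theorem n IS expressible as a sum of two squares.
Step 3: Build a representation. Group n = k² · m with k = 3 and m = 5 · 101 = 505 (a product of primes ≡ 1 (mod 4)); a representation of m scales to one of n via (k·x)² + (k·y)² = k²(x² + y²). Each prime p ≡ 1 (mod 4) is itself a sum of two squares; find a² by testing p − a² for a perfect square:
  5: 5 − 1² = 4 = 2² ⇒ 5 = 1² + 2².
  101: 101 − 1² = 100 = 10² ⇒ 101 = 1² + 10².
  Combine using the Brahmagupta–Fibonacci identity (a² + b²)(c² + d²) = (ac − bd)² + (ad + bc)² = (ac + bd)² + (ad − bc)²:
  5 · 101 = 505: from (1² + 2²)(1² + 10²), take (1·1 − 2·10, 1·10 + 2·1) = (1 − 20, 10 + 2) = (-19, 12); dropping signs (only squares matter) gives (19, 12); check 19² + 12² = 361 + 144 = 505 ✓.
  Scale by k = 3: (3·19, 3·12) = (57, 36).
Step 4: Order so x ≤ y and verify: 36² + 57² = 1296 + 3249 = 4545 = n. ✓

n = 4545 = 36² + 57² (one valid representation with x ≤ y).
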